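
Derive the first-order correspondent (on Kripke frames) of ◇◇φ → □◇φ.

∀x ∀y ∀z ((xR²y ∧ xRz) → ∃w (y = w ∧ zRw))

This is a Sahlqvist (Geach-type) schema ◇^2□^0φ → □^1◇^1φ.
Minimal-valuation argument: fix x; take any y with xR^2y and any z with xR^1z. Set V(φ) to the set of worlds R-reachable from y in exactly 0 steps. Then □^0φ holds at y, so the antecedent holds at x; validity forces ◇^1φ at z, giving a w with zR^1w and yR^0w.
First-order correspondent: ∀x ∀y ∀z ((xR²y ∧ xRz) → ∃w (y = w ∧ zRw)).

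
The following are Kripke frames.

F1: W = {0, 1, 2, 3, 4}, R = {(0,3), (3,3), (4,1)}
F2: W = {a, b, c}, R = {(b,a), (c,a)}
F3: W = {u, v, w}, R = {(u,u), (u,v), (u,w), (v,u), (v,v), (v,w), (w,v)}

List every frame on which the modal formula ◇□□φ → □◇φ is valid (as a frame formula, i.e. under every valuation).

F3

This is the axiom for a generalized confluence (Geach) condition; its first-order frame correspondent is ∀x ∀y ∀z ((xRy ∧ xRz) → ∃w (yR²w ∧ zRw)).
F1: fails — 4R1, 4R1 but no w with 1R²w and 1Rw.
F2: fails — bRa, bRa but no w with aR²w and aRw.
F3: holds.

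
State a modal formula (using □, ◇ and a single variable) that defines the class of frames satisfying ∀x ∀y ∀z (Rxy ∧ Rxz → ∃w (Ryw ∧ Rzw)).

A defining formula is ◇□ψ → □◇ψ (the .2 axiom).
Suppose ◇□ψ→□◇ψ is valid. Take Rxy, Rxz and set V(ψ)={w : Ryw}. Then □ψ at y so ◇□ψ at x, so □◇ψ at x, so ◇ψ at z, giving w with Rzw and Ryw.

◇□ψ → □◇ψ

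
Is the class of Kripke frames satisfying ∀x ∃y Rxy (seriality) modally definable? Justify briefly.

Yes, by □q → ◇q

The condition is seriality. A defining modal formula is □q → ◇q.
Suppose □q→◇q is valid. At any x set V(q)=W. Then □q at x, so ◇q at x, so x has a successor.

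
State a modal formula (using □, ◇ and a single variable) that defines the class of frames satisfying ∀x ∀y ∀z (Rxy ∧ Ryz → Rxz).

□p → □□p

The condition is transitivity. The 4 schema □p → □□p defines it.
Suppose □p→□□p is valid. Take Rxy, Ryz and set V(p)={w : Rxw}. Then □p at x, so □□p at x, so □p at y, so p at z, i.e. Rxz.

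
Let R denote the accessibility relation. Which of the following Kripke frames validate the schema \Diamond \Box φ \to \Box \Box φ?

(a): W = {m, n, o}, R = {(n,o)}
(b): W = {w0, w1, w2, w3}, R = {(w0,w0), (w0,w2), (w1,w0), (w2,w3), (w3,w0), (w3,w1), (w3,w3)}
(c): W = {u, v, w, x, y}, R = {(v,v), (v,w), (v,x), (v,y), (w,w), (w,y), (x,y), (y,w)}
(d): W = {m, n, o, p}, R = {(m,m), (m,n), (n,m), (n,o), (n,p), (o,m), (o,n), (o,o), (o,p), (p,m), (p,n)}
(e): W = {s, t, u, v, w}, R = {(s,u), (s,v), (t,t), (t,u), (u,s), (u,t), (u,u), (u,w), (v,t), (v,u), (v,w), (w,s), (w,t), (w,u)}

This is the axiom for a generalized confluence (Geach) condition; its first-order frame correspondent is \forall x \forall y \forall z ((xRy \wedge x R^2 z) \to \exists w (yRw \wedge z = w)).
(a): satisfies the condition.
(b): fails — w0Rw0, w0R²w3 but no w with w0Rw and w3=w.
(c): fails — vRw, vR²v but no t with wRt and v=t.
(d): fails — mRm, mR²o but no w with mRw and o=w.
(e): fails — sRv, sR²s but no w* with vRw* and s=w*.

(a)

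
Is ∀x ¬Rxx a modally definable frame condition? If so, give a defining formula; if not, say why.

Not modally definable

If a class were modally definable it would be closed under surjective bounded morphisms (Goldblatt–Thomason).
The 4-cycle (worlds a,b,c,d with a→b→c→d→a) is irreflexive, and the map sending every world to a single reflexive point • is a surjective bounded morphism (forth: every edge maps to (•,•); back: every world has a successor). So any modal formula valid on the 4-cycle is also valid on the reflexive point, which is not irreflexive.
Hence irreflexivity is not modally definable.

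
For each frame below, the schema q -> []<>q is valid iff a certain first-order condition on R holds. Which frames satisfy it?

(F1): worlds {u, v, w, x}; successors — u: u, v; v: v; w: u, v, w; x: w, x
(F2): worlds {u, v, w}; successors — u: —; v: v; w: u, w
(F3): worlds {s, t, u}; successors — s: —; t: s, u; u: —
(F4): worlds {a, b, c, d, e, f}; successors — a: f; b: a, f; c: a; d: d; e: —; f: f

none

Frame correspondent (Sahlqvist): forall x forall y (Rxy -> Ryx) — i.e. symmetry.
(F1): fails — Ruv but not Rvu.
(F2): fails — Rwu but not Ruw.
(F3): fails — Rtu but not Rut.
(F4): fails — Rbf but not Rfb.
Valid on no frame.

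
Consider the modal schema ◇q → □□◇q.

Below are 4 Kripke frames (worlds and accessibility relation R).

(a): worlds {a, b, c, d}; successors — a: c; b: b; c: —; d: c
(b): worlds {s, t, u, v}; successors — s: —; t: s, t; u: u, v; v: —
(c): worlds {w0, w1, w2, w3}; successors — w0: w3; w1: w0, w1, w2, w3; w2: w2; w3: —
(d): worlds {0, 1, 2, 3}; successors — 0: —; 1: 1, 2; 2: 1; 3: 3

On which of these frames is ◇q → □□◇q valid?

The schema corresponds to a generalized confluence (Geach) condition: ∀x ∀y ∀z ((xRy ∧ xR²z) → ∃w (y = w ∧ zRw)).
(a): satisfies the condition.
(b): fails — tRs, tR²s but no w with s=w and sRw.
(c): fails — w1Rw0, w1R²w0 but no w with w0=w and w0Rw.
(d): fails — 1R2, 1R²2 but no w with 2=w and 2Rw.

(a)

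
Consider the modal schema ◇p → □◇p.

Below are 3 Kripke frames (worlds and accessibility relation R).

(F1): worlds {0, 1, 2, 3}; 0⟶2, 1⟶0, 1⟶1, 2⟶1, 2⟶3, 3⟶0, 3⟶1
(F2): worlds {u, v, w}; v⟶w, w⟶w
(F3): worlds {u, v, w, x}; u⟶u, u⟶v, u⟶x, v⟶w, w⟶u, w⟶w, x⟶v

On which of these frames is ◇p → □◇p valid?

The schema corresponds to the Euclidean property: ∀x ∀y ∀z (Rxy ∧ Rxz → Ryz).
(F1): fails — R02 and R02 but not R22.
(F2): satisfies the condition.
(F3): fails — Ruv and Ruv but not Rvv.
Valid on: (F2).

(F2)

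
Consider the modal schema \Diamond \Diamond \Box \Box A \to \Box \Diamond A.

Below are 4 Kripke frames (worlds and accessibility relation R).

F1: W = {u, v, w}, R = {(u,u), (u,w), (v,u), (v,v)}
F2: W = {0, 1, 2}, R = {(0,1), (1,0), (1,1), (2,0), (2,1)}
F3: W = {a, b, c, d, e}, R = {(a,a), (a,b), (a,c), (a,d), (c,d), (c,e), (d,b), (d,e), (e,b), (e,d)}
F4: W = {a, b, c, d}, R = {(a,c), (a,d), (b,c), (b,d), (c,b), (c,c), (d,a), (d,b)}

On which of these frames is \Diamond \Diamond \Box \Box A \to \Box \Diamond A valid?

The schema corresponds to a generalized confluence (Geach) condition: \forall x \forall y \forall z ((x R^2 y \wedge xRz) \to \exists w (y R^2 w \wedge zRw)).
F1: fails — uR²u, uRw but no t with uR²t and wRt.
F2: satisfies the condition.
F3: fails — aR²a, aRb but no w with aR²w and bRw.
F4: satisfies the condition.

F2, F4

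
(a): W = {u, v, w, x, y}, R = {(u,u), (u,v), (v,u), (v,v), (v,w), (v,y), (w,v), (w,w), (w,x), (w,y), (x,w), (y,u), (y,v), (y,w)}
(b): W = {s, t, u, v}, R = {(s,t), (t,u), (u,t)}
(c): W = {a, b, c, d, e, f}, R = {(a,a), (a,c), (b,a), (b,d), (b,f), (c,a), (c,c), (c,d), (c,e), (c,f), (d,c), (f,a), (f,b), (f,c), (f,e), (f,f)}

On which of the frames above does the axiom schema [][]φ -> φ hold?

This is the axiom for a generalized confluence (Geach) condition; its first-order frame correspondent is forall x exists w (x R^2 w & x = w).
(a): holds.
(b): fails — at s but no w with sR²w and s=w.
(c): fails — at e but no w with eR²w and e=w.

(a)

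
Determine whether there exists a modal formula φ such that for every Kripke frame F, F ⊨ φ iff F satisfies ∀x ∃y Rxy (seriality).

This is a Sahlqvist condition; the D axiom □r → ◇r defines it.

Definable; □r → ◇r defines it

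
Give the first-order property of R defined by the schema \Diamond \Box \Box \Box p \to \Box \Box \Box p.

\forall x \forall y \forall z ((xRy \wedge x R^3 z) \to \exists w (y R^3 w \wedge z = w))

This is a Sahlqvist (Geach-type) schema ◇^1□^3p → □^3◇^0p.
Minimal-valuation argument: fix x; take any y with xR^1y and any z with xR^3z. Set V(p) to the set of worlds R-reachable from y in exactly 3 steps. Then □^3p holds at y, so the antecedent holds at x; validity forces ◇^0p at z, giving a w with zR^0w and yR^3w.
First-order correspondent: \forall x \forall y \forall z ((xRy \wedge x R^3 z) \to \exists w (y R^3 w \wedge z = w)).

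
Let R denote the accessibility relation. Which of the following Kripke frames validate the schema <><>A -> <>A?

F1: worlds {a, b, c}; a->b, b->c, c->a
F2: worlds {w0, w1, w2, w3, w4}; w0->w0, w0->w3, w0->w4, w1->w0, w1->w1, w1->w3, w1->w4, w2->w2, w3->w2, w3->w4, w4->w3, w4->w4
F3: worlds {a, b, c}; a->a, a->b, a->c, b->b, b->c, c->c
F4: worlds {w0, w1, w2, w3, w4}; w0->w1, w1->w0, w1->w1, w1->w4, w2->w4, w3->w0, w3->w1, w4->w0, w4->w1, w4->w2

F3

This is the axiom for transitivity; its first-order frame correspondent is forall x forall y forall z (Rxy & Ryz -> Rxz).
F1: fails — Rca and Rab but not Rcb.
F2: fails — Rw1w3 and Rw3w2 but not Rw1w2.
F3: ✓.
F4: fails — Rw2w4 and Rw4w1 but not Rw2w1.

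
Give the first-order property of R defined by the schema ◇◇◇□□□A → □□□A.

This is a Sahlqvist (Geach-type) schema ◇^3□^3A → □^3◇^0A.
First-order correspondent: ∀x ∀y ∀z ((xR³y ∧ xR³z) → ∃w (yR³w ∧ z = w)).

∀x ∀y ∀z ((xR³y ∧ xR³z) → ∃w (yR³w ∧ z = w))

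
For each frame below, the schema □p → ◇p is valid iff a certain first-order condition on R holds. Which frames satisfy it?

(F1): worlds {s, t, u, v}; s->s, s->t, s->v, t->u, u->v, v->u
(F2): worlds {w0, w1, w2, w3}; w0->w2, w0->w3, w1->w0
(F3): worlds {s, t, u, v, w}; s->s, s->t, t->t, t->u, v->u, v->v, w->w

(F1)

This is the axiom for seriality; its first-order frame correspondent is ∀x ∃y Rxy.
(F1): satisfies the condition.
(F2): fails — world w2 has no successor.
(F3): fails — world u has no successor.
Valid on: (F1).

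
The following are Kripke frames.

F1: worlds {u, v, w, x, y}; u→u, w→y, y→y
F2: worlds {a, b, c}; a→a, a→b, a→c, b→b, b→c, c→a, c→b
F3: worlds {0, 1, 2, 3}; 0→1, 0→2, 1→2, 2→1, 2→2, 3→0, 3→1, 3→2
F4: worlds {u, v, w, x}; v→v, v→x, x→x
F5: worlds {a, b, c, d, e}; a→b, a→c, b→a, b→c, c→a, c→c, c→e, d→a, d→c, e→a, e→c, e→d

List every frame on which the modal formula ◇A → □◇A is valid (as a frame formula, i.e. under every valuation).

This is the axiom for the Euclidean property; its first-order frame correspondent is ∀x ∀y ∀z (Rxy ∧ Rxz → Ryz).
F1: holds.
F2: fails — Rab and Raa but not Rba.
F3: fails — R01 and R01 but not R11.
F4: fails — Rvx and Rvv but not Rxv.
F5: fails — Rab and Rab but not Rbb.

F1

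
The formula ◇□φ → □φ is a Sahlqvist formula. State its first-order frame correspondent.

This is frame-equivalent to ◇φ → □◇φ (substitute ¬φ for φ and contrapose).
Suppose ◇φ→□◇φ is valid. Take Rxy, Rxz and set V(φ)={y}. Then ◇φ at x, so □◇φ at x, so ◇φ at z, so some w with Rzw has φ; w=y, i.e. Rzy. By symmetry of the argument, Ryz.
The converse is a direct semantic check.
Frame condition: ∀x ∀y ∀z (Rxy ∧ Rxz → Ryz).

the Euclidean property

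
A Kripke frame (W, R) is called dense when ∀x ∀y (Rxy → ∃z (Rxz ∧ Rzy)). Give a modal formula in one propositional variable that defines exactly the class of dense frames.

□□r → □r

The condition is density. The C4 schema □□r → □r defines it.
Suppose □□r→□r is valid. Take Rxy and set V(r)={w : xR²w}. Then □□r at x, so □r at x, so r at y, i.e. ∃z(Rxz∧Rzy).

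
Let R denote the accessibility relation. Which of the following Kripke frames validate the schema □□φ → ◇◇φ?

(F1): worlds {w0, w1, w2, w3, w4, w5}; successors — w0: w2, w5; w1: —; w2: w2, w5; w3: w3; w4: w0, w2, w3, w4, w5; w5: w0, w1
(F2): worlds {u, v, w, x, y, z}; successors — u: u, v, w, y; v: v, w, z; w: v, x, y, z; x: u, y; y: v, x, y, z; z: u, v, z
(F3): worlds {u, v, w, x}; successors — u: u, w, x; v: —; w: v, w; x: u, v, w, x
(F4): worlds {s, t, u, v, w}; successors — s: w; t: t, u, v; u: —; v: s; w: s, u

(F2)

This is the axiom for a generalized confluence (Geach) condition; its first-order frame correspondent is ∀x ∃w (xR²w ∧ xR²w).
(F1): fails — at w1 but no w with w1R²w and w1R²w.
(F2): holds.
(F3): fails — at v but no t with vR²t and vR²t.
(F4): fails — at u but no w* with uR²w* and uR²w*.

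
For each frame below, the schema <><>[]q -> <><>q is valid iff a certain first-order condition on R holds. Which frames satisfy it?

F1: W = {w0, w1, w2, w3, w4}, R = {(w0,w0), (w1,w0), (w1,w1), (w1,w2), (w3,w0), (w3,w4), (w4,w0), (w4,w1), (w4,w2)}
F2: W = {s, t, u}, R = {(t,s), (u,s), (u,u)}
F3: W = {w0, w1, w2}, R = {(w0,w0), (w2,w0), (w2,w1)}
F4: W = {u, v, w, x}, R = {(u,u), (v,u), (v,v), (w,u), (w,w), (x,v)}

F3, F4

The schema corresponds to a generalized confluence (Geach) condition: forall x forall y (x R^2 y -> exists w (yRw & x R^2 w)).
F1: fails — w1R²w2 but no w with w2Rw and w1R²w.
F2: fails — uR²s but no w with sRw and uR²w.
F3: condition met.
F4: condition met.
Valid on: F3, F4.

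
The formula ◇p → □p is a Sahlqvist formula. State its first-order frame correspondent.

partial functionality: ∀x ∀y ∀z (Rxy ∧ Rxz → y = z)

Suppose ◇p→□p is valid. Take Rxy, Rxz and set V(p)={y}. Then ◇p at x, so □p at x, so p at z, i.e. z=y.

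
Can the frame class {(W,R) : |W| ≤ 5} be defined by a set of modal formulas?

No — not modally definable

Any modally definable frame class is closed under disjoint unions.
Any modal formula valid on each of 6 disjoint one-world frames is valid on their disjoint union (validity is preserved under disjoint unions). Each one-world frame has |W|=1≤5, but the union has |W|=6.
So the class is not modally definable.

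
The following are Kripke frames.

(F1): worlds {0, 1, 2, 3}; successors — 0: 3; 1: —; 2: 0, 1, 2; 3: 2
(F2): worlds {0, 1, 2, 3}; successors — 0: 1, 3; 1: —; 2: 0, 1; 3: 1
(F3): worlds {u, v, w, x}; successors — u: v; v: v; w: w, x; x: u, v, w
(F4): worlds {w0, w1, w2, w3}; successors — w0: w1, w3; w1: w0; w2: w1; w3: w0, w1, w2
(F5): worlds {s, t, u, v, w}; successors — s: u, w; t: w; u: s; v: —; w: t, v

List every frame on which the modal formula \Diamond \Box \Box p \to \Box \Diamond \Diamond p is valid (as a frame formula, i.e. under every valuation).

Frame correspondent (Sahlqvist): \forall x \forall y \forall z ((xRy \wedge xRz) \to \exists w (y R^2 w \wedge z R^2 w)) — i.e. a generalized confluence (Geach) condition.
(F1): fails — 2R0, 2R1 but no w with 0R²w and 1R²w.
(F2): fails — 0R1, 0R1 but no w with 1R²w and 1R²w.
(F3): satisfies the condition.
(F4): fails — w3Rw1, w3Rw2 but no w with w1R²w and w2R²w.
(F5): fails — wRt, wRv but no w* with tR²w* and vR²w*.

(F3)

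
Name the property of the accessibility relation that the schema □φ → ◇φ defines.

This is the D axiom.
It corresponds to seriality: ∀x ∃y Rxy.

seriality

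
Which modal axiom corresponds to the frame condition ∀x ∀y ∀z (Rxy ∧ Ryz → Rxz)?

The condition is transitivity. The 4 schema □q → □□q defines it.
Suppose □q→□□q is valid. Take Rxy, Ryz and set V(q)={w : Rxw}. Then □q at x, so □□q at x, so □q at y, so q at z, i.e. Rxz.

□q → □□q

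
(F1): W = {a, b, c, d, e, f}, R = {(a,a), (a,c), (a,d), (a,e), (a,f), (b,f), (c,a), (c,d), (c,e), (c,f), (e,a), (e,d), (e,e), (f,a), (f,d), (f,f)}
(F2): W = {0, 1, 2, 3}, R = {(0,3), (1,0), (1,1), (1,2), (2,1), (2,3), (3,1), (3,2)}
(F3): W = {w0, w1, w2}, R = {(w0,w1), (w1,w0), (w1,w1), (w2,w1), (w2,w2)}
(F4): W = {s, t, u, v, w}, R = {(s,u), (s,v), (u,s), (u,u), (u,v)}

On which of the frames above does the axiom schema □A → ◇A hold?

The schema corresponds to seriality: ∀x ∃y Rxy.
(F1): fails — world d has no successor.
(F2): condition met.
(F3): condition met.
(F4): fails — world t has no successor.
Valid on: (F2), (F3).

(F2), (F3)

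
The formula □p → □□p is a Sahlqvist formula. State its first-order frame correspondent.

transitivity

Suppose □p→□□p is valid. Take Rxy, Ryz and set V(p)={w : Rxw}. Then □p at x, so □□p at x, so □p at y, so p at z, i.e. Rxz.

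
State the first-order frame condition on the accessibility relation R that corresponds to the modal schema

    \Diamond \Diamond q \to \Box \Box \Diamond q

\forall x \forall y \forall z ((x R^2 y \wedge x R^2 z) \to \exists w (y = w \wedge zRw))

This is a Sahlqvist (Geach-type) schema ◇^2□^0q → □^2◇^1q.
Minimal-valuation argument: fix x; take any y with xR^2y and any z with xR^2z. Set V(q) to the set of worlds R-reachable from y in exactly 0 steps. Then □^0q holds at y, so the antecedent holds at x; validity forces ◇^1q at z, giving a w with zR^1w and yR^0w.
First-order correspondent: \forall x \forall y \forall z ((x R^2 y \wedge x R^2 z) \to \exists w (y = w \wedge zRw)).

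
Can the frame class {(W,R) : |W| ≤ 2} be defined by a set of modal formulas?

Modal frame validity is preserved under disjoint unions.
Any modal formula valid on each of 3 disjoint one-world frames is valid on their disjoint union (validity is preserved under disjoint unions). Each one-world frame has |W|=1≤2, but the union has |W|=3.
So the class is not modally definable.

Not definable by any modal formula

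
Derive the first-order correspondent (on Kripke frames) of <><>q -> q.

This is a Sahlqvist (Geach-type) schema ◇^2□^0q → □^0◇^0q.
First-order correspondent: forall x forall y (x R^2 y -> exists w (y = w & x = w)).

forall x forall y (x R^2 y -> exists w (y = w & x = w))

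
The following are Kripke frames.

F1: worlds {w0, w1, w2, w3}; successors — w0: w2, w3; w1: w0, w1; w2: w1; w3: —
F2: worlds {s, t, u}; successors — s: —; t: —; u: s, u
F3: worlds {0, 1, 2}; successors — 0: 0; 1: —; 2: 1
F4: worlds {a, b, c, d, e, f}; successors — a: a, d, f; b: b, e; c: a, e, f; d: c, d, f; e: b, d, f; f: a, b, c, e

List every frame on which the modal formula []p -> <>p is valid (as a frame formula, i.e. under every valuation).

F4

This is the axiom for seriality; its first-order frame correspondent is forall x exists y Rxy.
F1: fails — world w3 has no successor.
F2: fails — world s has no successor.
F3: fails — world 1 has no successor.
F4: satisfies the condition.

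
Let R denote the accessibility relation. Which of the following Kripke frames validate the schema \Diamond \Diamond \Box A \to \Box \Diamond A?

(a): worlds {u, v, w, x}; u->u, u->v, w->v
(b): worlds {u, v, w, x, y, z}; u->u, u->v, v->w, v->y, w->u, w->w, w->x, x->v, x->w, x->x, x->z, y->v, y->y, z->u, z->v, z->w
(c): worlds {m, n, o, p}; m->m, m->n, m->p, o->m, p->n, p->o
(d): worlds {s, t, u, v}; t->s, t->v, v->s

none

This is the axiom for a generalized confluence (Geach) condition; its first-order frame correspondent is \forall x \forall y \forall z ((x R^2 y \wedge xRz) \to \exists w (yRw \wedge zRw)).
(a): fails — uR²u, uRv but no t with uRt and vRt.
(b): fails — uR²u, uRv but no t with uRt and vRt.
(c): fails — mR²m, mRn but no w with mRw and nRw.
(d): fails — tR²s, tRs but no w with sRw and sRw.
Valid on no frame.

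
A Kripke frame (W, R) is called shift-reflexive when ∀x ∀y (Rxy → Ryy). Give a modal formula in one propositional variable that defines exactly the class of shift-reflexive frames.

A defining formula is □(□r → r) (the T□ axiom).

□(□r → r)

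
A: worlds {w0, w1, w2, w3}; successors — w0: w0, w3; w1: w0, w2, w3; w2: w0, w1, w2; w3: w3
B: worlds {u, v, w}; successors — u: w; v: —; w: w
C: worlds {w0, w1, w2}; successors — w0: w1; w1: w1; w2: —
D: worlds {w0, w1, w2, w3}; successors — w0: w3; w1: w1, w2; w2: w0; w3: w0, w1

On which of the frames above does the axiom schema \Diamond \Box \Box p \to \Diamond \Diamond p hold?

Frame correspondent (Sahlqvist): \forall x \forall y (xRy \to \exists w (y R^2 w \wedge x R^2 w)) — i.e. a generalized confluence (Geach) condition.
A: ✓.
B: ✓.
C: ✓.
D: fails — w1Rw2 but no w with w2R²w and w1R²w.
Valid on: A, B, C.

A, B, C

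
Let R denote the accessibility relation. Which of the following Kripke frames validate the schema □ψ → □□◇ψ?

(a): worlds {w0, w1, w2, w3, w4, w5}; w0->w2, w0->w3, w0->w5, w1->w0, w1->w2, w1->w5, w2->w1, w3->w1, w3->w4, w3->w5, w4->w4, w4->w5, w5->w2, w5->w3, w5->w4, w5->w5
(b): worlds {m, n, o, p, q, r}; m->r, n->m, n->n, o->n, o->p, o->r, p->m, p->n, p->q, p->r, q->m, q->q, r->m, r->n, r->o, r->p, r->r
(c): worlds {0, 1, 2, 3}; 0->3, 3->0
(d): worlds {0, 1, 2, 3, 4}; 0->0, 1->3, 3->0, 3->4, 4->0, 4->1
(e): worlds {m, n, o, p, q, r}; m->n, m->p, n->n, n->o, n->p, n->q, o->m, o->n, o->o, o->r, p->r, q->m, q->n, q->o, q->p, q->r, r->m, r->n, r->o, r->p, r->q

Frame correspondent (Sahlqvist): ∀x ∀z (xR²z → ∃w (xRw ∧ zRw)) — i.e. a generalized confluence (Geach) condition.
(a): fails — w0R²w2 but no w with w0Rw and w2Rw.
(b): fails — mR²n but no w with mRw and nRw.
(c): holds.
(d): fails — 1R²0 but no w with 1Rw and 0Rw.
(e): fails — mR²p but no w with mRw and pRw.

(c)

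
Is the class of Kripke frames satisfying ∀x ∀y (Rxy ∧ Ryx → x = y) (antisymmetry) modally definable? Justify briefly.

No

If a class were modally definable it would be closed under surjective bounded morphisms (Goldblatt–Thomason).
The 4-cycle (worlds s,t,u,v with s→t→u→v→s) is antisymmetric. Sending even-indexed worlds to s and odd-indexed worlds to t is a surjective bounded morphism onto the two-world frame with s↔t, which is not antisymmetric.
So no modal formula (or set of formulas) defines exactly the antisymmetric frames.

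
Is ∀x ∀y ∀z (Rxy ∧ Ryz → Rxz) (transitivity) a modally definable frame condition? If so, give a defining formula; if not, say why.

Yes: it is transitivity, defined by the 4 schema □q → □□q.
Suppose □q→□□q is valid. Take Rxy, Ryz and set V(q)={w : Rxw}. Then □q at x, so □□q at x, so □q at y, so q at z, i.e. Rxz.

Definable; □q → □□q defines it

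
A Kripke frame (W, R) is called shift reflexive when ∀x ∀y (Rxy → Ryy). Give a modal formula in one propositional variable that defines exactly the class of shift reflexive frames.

A defining formula is □(□ψ → ψ) (the T□ axiom).
Suppose □(□ψ→ψ) is valid. Take Rxy and set V(ψ)={w : Ryw}. Then at y, □ψ holds; since □(□ψ→ψ) at x, □ψ→ψ at y, so ψ at y, i.e. Ryy.

□(□ψ → ψ)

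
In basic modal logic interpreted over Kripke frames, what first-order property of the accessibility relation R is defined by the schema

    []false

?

□⊥ is valid iff no world has any successor (otherwise □⊥ fails at any world with one).

emptiness of R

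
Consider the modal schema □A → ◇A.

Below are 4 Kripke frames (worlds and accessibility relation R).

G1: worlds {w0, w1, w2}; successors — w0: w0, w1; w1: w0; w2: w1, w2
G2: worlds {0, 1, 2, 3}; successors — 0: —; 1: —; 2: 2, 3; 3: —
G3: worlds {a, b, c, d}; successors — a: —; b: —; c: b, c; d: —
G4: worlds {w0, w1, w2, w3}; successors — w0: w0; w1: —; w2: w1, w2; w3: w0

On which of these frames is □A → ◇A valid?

G1

Frame correspondent (Sahlqvist): ∀x ∃y Rxy — i.e. seriality.
G1: ✓.
G2: fails — world 0 has no successor.
G3: fails — world a has no successor.
G4: fails — world w1 has no successor.
Valid on: G1.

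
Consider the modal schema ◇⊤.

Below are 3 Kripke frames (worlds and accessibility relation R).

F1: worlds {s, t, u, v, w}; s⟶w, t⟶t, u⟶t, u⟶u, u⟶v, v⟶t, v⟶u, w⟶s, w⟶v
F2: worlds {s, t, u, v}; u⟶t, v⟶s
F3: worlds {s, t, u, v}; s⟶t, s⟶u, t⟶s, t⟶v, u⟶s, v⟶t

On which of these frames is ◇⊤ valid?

Frame correspondent (Sahlqvist): ∀x ∃y Rxy — i.e. seriality.
F1: condition met.
F2: fails — world s has no successor.
F3: condition met.
Valid on: F1, F3.

F1, F3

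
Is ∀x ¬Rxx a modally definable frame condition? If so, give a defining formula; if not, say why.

No

Modal frame validity is preserved under surjective bounded morphisms.
The 5-cycle (worlds w0,w1,w2,w3,w4 with w0→w1→w2→w3→w4→w0) is irreflexive, and the map sending every world to a single reflexive point • is a surjective bounded morphism (forth: every edge maps to (•,•); back: every world has a successor). So any modal formula valid on the 5-cycle is also valid on the reflexive point, which is not irreflexive.
So no modal formula (or set of formulas) defines exactly the irreflexive frames.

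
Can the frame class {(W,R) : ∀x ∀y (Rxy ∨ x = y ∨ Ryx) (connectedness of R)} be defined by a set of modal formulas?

Not modally definable

Modal frame validity is preserved under disjoint unions.
Take 4 disjoint single-world reflexive frames: each is trivially connected, but their disjoint union has 4 worlds with no edge between distinct components, so it is not connected.
So the class is not modally definable.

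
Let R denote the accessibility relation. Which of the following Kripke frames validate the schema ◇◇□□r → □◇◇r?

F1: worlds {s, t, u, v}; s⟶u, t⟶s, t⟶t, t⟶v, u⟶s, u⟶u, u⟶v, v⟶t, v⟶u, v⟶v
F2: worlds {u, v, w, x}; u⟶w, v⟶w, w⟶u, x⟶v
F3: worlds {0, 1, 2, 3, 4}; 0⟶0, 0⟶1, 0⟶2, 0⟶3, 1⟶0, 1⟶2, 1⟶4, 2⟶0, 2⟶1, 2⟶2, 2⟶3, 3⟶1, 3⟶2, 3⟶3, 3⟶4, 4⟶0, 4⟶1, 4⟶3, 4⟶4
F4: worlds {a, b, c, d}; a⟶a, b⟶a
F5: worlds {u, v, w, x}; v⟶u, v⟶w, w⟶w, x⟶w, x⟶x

F1, F3, F4

Frame correspondent (Sahlqvist): ∀x ∀y ∀z ((xR²y ∧ xRz) → ∃w (yR²w ∧ zR²w)) — i.e. a generalized confluence (Geach) condition.
F1: ✓.
F2: fails — uR²u, uRw but no t with uR²t and wR²t.
F3: ✓.
F4: ✓.
F5: fails — vR²w, vRu but no t with wR²t and uR²t.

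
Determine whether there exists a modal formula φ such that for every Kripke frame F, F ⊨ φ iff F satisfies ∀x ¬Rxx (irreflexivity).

No

Modal frame validity is preserved under surjective bounded morphisms.
The 5-cycle (worlds w0,w1,w2,w3,w4 with w0→w1→w2→w3→w4→w0) is irreflexive, and the map sending every world to a single reflexive point • is a surjective bounded morphism (forth: every edge maps to (•,•); back: every world has a successor). So any modal formula valid on the 5-cycle is also valid on the reflexive point, which is not irreflexive.
So the class is not modally definable.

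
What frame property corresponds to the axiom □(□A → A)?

Shift-reflexivity

Suppose □(□A→A) is valid. Take Rxy and set V(A)={w : Ryw}. Then at y, □A holds; since □(□A→A) at x, □A→A at y, so A at y, i.e. Ryy.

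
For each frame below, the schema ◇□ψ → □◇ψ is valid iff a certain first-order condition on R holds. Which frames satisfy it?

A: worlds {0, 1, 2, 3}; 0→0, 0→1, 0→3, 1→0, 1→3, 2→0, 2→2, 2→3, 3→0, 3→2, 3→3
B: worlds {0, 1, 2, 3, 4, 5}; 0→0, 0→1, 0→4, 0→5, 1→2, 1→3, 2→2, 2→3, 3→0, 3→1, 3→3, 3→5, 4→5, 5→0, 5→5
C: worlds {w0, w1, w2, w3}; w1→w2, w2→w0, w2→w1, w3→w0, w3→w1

Frame correspondent (Sahlqvist): ∀x ∀y ∀z (Rxy ∧ Rxz → ∃w (Ryw ∧ Rzw)) — i.e. convergence.
A: satisfies the condition.
B: fails — R00 and R01 but 0 and 1 have no common successor.
C: fails — Rw2w1 and Rw2w0 but w1 and w0 have no common successor.

A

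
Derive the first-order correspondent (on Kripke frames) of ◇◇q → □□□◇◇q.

∀x ∀y ∀z ((xR²y ∧ xR³z) → ∃w (y = w ∧ zR²w))

This is a Sahlqvist (Geach-type) schema ◇^2□^0q → □^3◇^2q.
Minimal-valuation argument: fix x; take any y with xR^2y and any z with xR^3z. Set V(q) to the set of worlds R-reachable from y in exactly 0 steps. Then □^0q holds at y, so the antecedent holds at x; validity forces ◇^2q at z, giving a w with zR^2w and yR^0w.
First-order correspondent: ∀x ∀y ∀z ((xR²y ∧ xR³z) → ∃w (y = w ∧ zR²w)).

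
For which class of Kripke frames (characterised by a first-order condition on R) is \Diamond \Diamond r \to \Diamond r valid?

transitivity

This schema is equivalent to the 4 axiom □r → □□r.
It corresponds to transitivity: \forall x \forall y \forall z (Rxy \wedge Ryz \to Rxz).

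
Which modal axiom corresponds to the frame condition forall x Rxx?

This is reflexivity; the standard corresponding axiom is T: □ψ → ψ.
Suppose □ψ→ψ is valid. At any x set V(ψ)={w : Rxw}. Then □ψ holds at x, so ψ holds at x, i.e. Rxx.

□ψ → ψ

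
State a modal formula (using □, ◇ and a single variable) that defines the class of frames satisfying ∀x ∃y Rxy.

□ψ → ◇ψ

This is seriality; the standard corresponding axiom is D: □ψ → ◇ψ.
Suppose □ψ→◇ψ is valid. At any x set V(ψ)=W. Then □ψ at x, so ◇ψ at x, so x has a successor.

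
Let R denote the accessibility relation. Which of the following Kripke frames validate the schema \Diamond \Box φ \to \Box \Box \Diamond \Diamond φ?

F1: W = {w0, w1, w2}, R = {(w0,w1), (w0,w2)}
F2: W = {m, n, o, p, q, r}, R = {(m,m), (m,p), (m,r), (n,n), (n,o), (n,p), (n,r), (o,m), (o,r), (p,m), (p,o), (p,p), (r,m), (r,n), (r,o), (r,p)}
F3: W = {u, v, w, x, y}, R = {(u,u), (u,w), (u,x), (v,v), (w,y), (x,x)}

This is the axiom for a generalized confluence (Geach) condition; its first-order frame correspondent is \forall x \forall y \forall z ((xRy \wedge x R^2 z) \to \exists w (yRw \wedge z R^2 w)).
F1: holds.
F2: holds.
F3: fails — uRu, uR²w but no t with uRt and wR²t.
Valid on: F1, F2.

F1, F2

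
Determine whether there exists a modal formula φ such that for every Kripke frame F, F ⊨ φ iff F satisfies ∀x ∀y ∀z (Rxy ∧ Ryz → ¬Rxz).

If a class were modally definable it would be closed under surjective bounded morphisms (Goldblatt–Thomason).
The 5-cycle (worlds w0,w1,w2,w3,w4 with w0→w1→w2→w3→w4→w0) is intransitive. Mapping every world to a single reflexive point • is a surjective bounded morphism; the reflexive point is not intransitive (R••∧R•• but R••).
So the class is not modally definable.

Not definable by any modal formula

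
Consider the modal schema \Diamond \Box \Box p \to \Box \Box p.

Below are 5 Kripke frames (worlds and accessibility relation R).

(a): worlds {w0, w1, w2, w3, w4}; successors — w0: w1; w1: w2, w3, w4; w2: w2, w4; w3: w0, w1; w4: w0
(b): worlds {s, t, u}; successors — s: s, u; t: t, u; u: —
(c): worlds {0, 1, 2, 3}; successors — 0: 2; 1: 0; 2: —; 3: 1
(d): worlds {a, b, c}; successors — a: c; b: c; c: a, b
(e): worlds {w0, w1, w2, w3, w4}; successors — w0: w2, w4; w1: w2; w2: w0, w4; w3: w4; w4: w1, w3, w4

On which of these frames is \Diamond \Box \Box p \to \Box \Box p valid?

none

The schema corresponds to a generalized confluence (Geach) condition: \forall x \forall y \forall z ((xRy \wedge x R^2 z) \to \exists w (y R^2 w \wedge z = w)).
(a): fails — w0Rw1, w0R²w3 but no w with w1R²w and w3=w.
(b): fails — sRu, sR²s but no w with uR²w and s=w.
(c): fails — 1R0, 1R²2 but no w with 0R²w and 2=w.
(d): fails — aRc, aR²a but no w with cR²w and a=w.
(e): fails — w0Rw2, w0R²w0 but no w with w2R²w and w0=w.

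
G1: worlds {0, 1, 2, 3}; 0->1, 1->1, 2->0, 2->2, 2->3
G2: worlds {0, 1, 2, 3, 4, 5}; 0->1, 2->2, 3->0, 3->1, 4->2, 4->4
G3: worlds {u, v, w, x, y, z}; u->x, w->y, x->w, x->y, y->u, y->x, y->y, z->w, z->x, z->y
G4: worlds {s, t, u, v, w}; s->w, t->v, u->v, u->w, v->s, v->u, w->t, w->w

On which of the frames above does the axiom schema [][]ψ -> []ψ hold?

G1

This is the axiom for density; its first-order frame correspondent is forall x forall y (Rxy -> exists z (Rxz & Rzy)).
G1: holds.
G2: fails — R01 but no z with R0z and Rz1.
G3: fails — Rxw but no t with Rxt and Rtw.
G4: fails — Ruv but no z with Ruz and Rzv.
Valid on: G1.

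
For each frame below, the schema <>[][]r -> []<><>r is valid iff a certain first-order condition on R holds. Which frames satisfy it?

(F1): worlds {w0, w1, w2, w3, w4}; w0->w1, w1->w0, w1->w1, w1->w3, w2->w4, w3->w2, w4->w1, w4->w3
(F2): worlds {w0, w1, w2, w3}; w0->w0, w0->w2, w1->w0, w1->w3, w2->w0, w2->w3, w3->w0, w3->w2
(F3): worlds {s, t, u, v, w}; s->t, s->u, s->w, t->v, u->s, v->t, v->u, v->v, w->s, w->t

(F2), (F3)

Frame correspondent (Sahlqvist): forall x forall y forall z ((xRy & xRz) -> exists w (y R^2 w & z R^2 w)) — i.e. a generalized confluence (Geach) condition.
(F1): fails — w1Rw0, w1Rw3 but no w with w0R²w and w3R²w.
(F2): ✓.
(F3): ✓.
Valid on: (F2), (F3).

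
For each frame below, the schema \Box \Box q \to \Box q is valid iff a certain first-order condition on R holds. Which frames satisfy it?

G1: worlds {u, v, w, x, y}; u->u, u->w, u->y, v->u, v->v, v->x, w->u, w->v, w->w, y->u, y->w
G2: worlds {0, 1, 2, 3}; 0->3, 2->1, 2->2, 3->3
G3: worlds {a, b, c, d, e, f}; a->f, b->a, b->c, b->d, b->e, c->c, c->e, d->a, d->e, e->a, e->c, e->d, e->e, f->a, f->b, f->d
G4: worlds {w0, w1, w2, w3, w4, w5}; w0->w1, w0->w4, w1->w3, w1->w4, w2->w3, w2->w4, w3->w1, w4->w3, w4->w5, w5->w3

The schema corresponds to density: \forall x \forall y (Rxy \to \exists z (Rxz \wedge Rzy)).
G1: holds.
G2: holds.
G3: fails — Rfb but no z with Rfz and Rzb.
G4: fails — Rw2w4 but no z with Rw2z and Rzw4.
Valid on: G1, G2.

G1, G2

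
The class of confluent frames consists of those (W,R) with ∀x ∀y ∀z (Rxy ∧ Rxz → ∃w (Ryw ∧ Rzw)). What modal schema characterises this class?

A defining formula is ◇□q → □◇q (the .2 axiom).

◇□q → □◇q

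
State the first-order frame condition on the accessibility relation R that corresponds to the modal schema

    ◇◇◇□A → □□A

This is a Sahlqvist (Geach-type) schema ◇^3□^1A → □^2◇^0A.
Minimal-valuation argument: fix x; take any y with xR^3y and any z with xR^2z. Set V(A) to the set of worlds R-reachable from y in exactly 1 step. Then □^1A holds at y, so the antecedent holds at x; validity forces ◇^0A at z, giving a w with zR^0w and yR^1w.
First-order correspondent: ∀x ∀y ∀z ((xR³y ∧ xR²z) → ∃w (yRw ∧ z = w)).

∀x ∀y ∀z ((xR³y ∧ xR²z) → ∃w (yRw ∧ z = w))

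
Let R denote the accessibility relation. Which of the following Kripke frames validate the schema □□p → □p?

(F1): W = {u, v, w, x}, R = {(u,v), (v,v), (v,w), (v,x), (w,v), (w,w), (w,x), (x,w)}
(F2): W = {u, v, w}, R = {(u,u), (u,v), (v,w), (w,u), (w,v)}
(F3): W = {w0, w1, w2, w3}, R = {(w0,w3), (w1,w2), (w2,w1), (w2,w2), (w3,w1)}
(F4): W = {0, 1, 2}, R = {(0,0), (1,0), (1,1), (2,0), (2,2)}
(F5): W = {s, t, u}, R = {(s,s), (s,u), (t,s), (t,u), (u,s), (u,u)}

(F1), (F4), (F5)

Frame correspondent (Sahlqvist): ∀x ∀y (Rxy → ∃z (Rxz ∧ Rzy)) — i.e. density.
(F1): condition met.
(F2): fails — Rvw but no z with Rvz and Rzw.
(F3): fails — Rw3w1 but no z with Rw3z and Rzw1.
(F4): condition met.
(F5): condition met.
Valid on: (F1), (F4), (F5).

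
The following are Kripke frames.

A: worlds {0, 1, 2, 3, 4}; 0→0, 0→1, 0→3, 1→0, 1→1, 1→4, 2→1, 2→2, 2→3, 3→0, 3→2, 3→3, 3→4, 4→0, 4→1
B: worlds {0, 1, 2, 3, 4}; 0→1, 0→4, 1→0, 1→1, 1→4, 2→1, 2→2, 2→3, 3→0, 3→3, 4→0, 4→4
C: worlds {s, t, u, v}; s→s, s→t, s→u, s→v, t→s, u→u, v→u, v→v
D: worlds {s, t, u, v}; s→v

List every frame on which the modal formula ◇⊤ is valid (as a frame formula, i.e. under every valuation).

A, B, C

This is the axiom for seriality; its first-order frame correspondent is ∀x ∃y Rxy.
A: condition met.
B: condition met.
C: condition met.
D: fails — world t has no successor.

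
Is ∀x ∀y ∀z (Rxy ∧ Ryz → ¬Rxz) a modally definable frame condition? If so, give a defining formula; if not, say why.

If a class were modally definable it would be closed under surjective bounded morphisms (Goldblatt–Thomason).
The 7-cycle (worlds w0,w1,w2,w3,w4,w5,w6 with w0→w1→w2→w3→w4→w5→w6→w0) is intransitive. Mapping every world to a single reflexive point • is a surjective bounded morphism; the reflexive point is not intransitive (R••∧R•• but R••).
So no modal formula (or set of formulas) defines exactly the intransitive frames.

No — not modally definable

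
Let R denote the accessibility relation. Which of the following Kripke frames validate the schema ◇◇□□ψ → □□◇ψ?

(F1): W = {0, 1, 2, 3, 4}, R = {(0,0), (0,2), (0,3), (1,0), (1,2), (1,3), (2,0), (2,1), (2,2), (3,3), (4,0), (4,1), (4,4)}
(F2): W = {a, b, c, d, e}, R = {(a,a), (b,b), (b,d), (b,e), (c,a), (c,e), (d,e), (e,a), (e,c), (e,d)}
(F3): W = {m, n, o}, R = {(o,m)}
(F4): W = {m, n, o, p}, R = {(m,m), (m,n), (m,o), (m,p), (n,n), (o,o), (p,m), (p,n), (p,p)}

This is the axiom for a generalized confluence (Geach) condition; its first-order frame correspondent is ∀x ∀y ∀z ((xR²y ∧ xR²z) → ∃w (yR²w ∧ zRw)).
(F1): fails — 0R²3, 0R²2 but no w with 3R²w and 2Rw.
(F2): fails — bR²a, bR²b but no w with aR²w and bRw.
(F3): condition met.
(F4): fails — mR²n, mR²o but no w with nR²w and oRw.

(F3)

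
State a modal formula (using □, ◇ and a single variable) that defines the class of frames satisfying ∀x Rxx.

This is reflexivity; the standard corresponding axiom is T: □p → p.
Suppose □p→p is valid. At any x set V(p)={w : Rxw}. Then □p holds at x, so p holds at x, i.e. Rxx.

□p → p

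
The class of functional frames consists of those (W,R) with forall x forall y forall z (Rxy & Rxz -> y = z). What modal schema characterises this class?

The condition is partial functionality. The CD schema ◇q → □q defines it.

◇q → □q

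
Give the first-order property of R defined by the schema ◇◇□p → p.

∀x ∀y (xR²y → ∃w (yRw ∧ x = w))

This is a Sahlqvist (Geach-type) schema ◇^2□^1p → □^0◇^0p.
First-order correspondent: ∀x ∀y (xR²y → ∃w (yRw ∧ x = w)).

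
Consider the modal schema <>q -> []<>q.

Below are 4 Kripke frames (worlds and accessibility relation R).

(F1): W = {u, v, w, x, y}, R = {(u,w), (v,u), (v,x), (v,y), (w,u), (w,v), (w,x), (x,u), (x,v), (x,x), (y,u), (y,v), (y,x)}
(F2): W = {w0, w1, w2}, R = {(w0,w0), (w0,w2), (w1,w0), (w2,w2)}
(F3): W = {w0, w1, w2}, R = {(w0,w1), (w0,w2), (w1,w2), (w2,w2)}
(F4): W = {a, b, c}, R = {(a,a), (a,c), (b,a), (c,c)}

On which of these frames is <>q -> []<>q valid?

none

This is the axiom for the Euclidean property; its first-order frame correspondent is forall x forall y forall z (Rxy & Rxz -> Ryz).
(F1): fails — Ruw and Ruw but not Rww.
(F2): fails — Rw0w2 and Rw0w0 but not Rw2w0.
(F3): fails — Rw0w1 and Rw0w1 but not Rw1w1.
(F4): fails — Rac and Raa but not Rca.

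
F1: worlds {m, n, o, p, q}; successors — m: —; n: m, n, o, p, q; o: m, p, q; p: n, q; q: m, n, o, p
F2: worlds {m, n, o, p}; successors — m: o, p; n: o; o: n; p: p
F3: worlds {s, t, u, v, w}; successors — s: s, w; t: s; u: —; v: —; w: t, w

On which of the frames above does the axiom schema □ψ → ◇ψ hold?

F2

This is the axiom for seriality; its first-order frame correspondent is ∀x ∃y Rxy.
F1: fails — world m has no successor.
F2: holds.
F3: fails — world u has no successor.
Valid on: F2.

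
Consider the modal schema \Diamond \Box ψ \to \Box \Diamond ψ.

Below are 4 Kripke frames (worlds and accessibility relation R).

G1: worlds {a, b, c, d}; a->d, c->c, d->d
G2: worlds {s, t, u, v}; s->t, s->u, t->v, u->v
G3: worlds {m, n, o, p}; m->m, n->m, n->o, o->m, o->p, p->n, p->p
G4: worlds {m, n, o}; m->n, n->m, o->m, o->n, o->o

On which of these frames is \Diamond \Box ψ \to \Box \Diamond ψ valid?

This is the axiom for convergence; its first-order frame correspondent is \forall x \forall y \forall z (Rxy \wedge Rxz \to \exists w (Ryw \wedge Rzw)).
G1: holds.
G2: fails — Rtv and Rtv but v and v have no common successor.
G3: fails — Rom and Rop but m and p have no common successor.
G4: fails — Rom and Ron but m and n have no common successor.

G1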